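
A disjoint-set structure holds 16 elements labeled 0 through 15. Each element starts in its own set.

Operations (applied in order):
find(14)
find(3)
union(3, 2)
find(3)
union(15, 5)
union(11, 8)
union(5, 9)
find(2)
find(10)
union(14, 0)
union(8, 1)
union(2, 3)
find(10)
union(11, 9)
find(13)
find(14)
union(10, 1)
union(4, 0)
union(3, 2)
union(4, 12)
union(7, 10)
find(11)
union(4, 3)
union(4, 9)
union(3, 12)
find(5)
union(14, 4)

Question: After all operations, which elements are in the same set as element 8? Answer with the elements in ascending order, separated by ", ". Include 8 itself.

Answer: 0, 1, 2, 3, 4, 5, 7, 8, 9, 10, 11, 12, 14, 15

Derivation:
Step 1: find(14) -> no change; set of 14 is {14}
Step 2: find(3) -> no change; set of 3 is {3}
Step 3: union(3, 2) -> merged; set of 3 now {2, 3}
Step 4: find(3) -> no change; set of 3 is {2, 3}
Step 5: union(15, 5) -> merged; set of 15 now {5, 15}
Step 6: union(11, 8) -> merged; set of 11 now {8, 11}
Step 7: union(5, 9) -> merged; set of 5 now {5, 9, 15}
Step 8: find(2) -> no change; set of 2 is {2, 3}
Step 9: find(10) -> no change; set of 10 is {10}
Step 10: union(14, 0) -> merged; set of 14 now {0, 14}
Step 11: union(8, 1) -> merged; set of 8 now {1, 8, 11}
Step 12: union(2, 3) -> already same set; set of 2 now {2, 3}
Step 13: find(10) -> no change; set of 10 is {10}
Step 14: union(11, 9) -> merged; set of 11 now {1, 5, 8, 9, 11, 15}
Step 15: find(13) -> no change; set of 13 is {13}
Step 16: find(14) -> no change; set of 14 is {0, 14}
Step 17: union(10, 1) -> merged; set of 10 now {1, 5, 8, 9, 10, 11, 15}
Step 18: union(4, 0) -> merged; set of 4 now {0, 4, 14}
Step 19: union(3, 2) -> already same set; set of 3 now {2, 3}
Step 20: union(4, 12) -> merged; set of 4 now {0, 4, 12, 14}
Step 21: union(7, 10) -> merged; set of 7 now {1, 5, 7, 8, 9, 10, 11, 15}
Step 22: find(11) -> no change; set of 11 is {1, 5, 7, 8, 9, 10, 11, 15}
Step 23: union(4, 3) -> merged; set of 4 now {0, 2, 3, 4, 12, 14}
Step 24: union(4, 9) -> merged; set of 4 now {0, 1, 2, 3, 4, 5, 7, 8, 9, 10, 11, 12, 14, 15}
Step 25: union(3, 12) -> already same set; set of 3 now {0, 1, 2, 3, 4, 5, 7, 8, 9, 10, 11, 12, 14, 15}
Step 26: find(5) -> no change; set of 5 is {0, 1, 2, 3, 4, 5, 7, 8, 9, 10, 11, 12, 14, 15}
Step 27: union(14, 4) -> already same set; set of 14 now {0, 1, 2, 3, 4, 5, 7, 8, 9, 10, 11, 12, 14, 15}
Component of 8: {0, 1, 2, 3, 4, 5, 7, 8, 9, 10, 11, 12, 14, 15}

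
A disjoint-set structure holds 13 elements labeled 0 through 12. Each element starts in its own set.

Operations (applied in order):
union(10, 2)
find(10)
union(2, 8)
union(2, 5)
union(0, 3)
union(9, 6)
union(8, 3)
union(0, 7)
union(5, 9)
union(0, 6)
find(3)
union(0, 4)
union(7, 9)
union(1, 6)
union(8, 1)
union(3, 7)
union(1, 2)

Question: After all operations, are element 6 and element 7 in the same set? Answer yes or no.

Step 1: union(10, 2) -> merged; set of 10 now {2, 10}
Step 2: find(10) -> no change; set of 10 is {2, 10}
Step 3: union(2, 8) -> merged; set of 2 now {2, 8, 10}
Step 4: union(2, 5) -> merged; set of 2 now {2, 5, 8, 10}
Step 5: union(0, 3) -> merged; set of 0 now {0, 3}
Step 6: union(9, 6) -> merged; set of 9 now {6, 9}
Step 7: union(8, 3) -> merged; set of 8 now {0, 2, 3, 5, 8, 10}
Step 8: union(0, 7) -> merged; set of 0 now {0, 2, 3, 5, 7, 8, 10}
Step 9: union(5, 9) -> merged; set of 5 now {0, 2, 3, 5, 6, 7, 8, 9, 10}
Step 10: union(0, 6) -> already same set; set of 0 now {0, 2, 3, 5, 6, 7, 8, 9, 10}
Step 11: find(3) -> no change; set of 3 is {0, 2, 3, 5, 6, 7, 8, 9, 10}
Step 12: union(0, 4) -> merged; set of 0 now {0, 2, 3, 4, 5, 6, 7, 8, 9, 10}
Step 13: union(7, 9) -> already same set; set of 7 now {0, 2, 3, 4, 5, 6, 7, 8, 9, 10}
Step 14: union(1, 6) -> merged; set of 1 now {0, 1, 2, 3, 4, 5, 6, 7, 8, 9, 10}
Step 15: union(8, 1) -> already same set; set of 8 now {0, 1, 2, 3, 4, 5, 6, 7, 8, 9, 10}
Step 16: union(3, 7) -> already same set; set of 3 now {0, 1, 2, 3, 4, 5, 6, 7, 8, 9, 10}
Step 17: union(1, 2) -> already same set; set of 1 now {0, 1, 2, 3, 4, 5, 6, 7, 8, 9, 10}
Set of 6: {0, 1, 2, 3, 4, 5, 6, 7, 8, 9, 10}; 7 is a member.

Answer: yes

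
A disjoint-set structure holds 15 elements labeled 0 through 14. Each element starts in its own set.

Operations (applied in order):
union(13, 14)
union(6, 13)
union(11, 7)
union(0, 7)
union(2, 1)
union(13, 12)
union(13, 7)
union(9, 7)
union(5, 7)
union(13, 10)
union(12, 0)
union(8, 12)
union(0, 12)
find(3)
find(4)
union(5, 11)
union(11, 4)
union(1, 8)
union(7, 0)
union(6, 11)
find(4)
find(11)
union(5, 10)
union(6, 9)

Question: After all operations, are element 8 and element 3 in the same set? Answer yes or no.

Step 1: union(13, 14) -> merged; set of 13 now {13, 14}
Step 2: union(6, 13) -> merged; set of 6 now {6, 13, 14}
Step 3: union(11, 7) -> merged; set of 11 now {7, 11}
Step 4: union(0, 7) -> merged; set of 0 now {0, 7, 11}
Step 5: union(2, 1) -> merged; set of 2 now {1, 2}
Step 6: union(13, 12) -> merged; set of 13 now {6, 12, 13, 14}
Step 7: union(13, 7) -> merged; set of 13 now {0, 6, 7, 11, 12, 13, 14}
Step 8: union(9, 7) -> merged; set of 9 now {0, 6, 7, 9, 11, 12, 13, 14}
Step 9: union(5, 7) -> merged; set of 5 now {0, 5, 6, 7, 9, 11, 12, 13, 14}
Step 10: union(13, 10) -> merged; set of 13 now {0, 5, 6, 7, 9, 10, 11, 12, 13, 14}
Step 11: union(12, 0) -> already same set; set of 12 now {0, 5, 6, 7, 9, 10, 11, 12, 13, 14}
Step 12: union(8, 12) -> merged; set of 8 now {0, 5, 6, 7, 8, 9, 10, 11, 12, 13, 14}
Step 13: union(0, 12) -> already same set; set of 0 now {0, 5, 6, 7, 8, 9, 10, 11, 12, 13, 14}
Step 14: find(3) -> no change; set of 3 is {3}
Step 15: find(4) -> no change; set of 4 is {4}
Step 16: union(5, 11) -> already same set; set of 5 now {0, 5, 6, 7, 8, 9, 10, 11, 12, 13, 14}
Step 17: union(11, 4) -> merged; set of 11 now {0, 4, 5, 6, 7, 8, 9, 10, 11, 12, 13, 14}
Step 18: union(1, 8) -> merged; set of 1 now {0, 1, 2, 4, 5, 6, 7, 8, 9, 10, 11, 12, 13, 14}
Step 19: union(7, 0) -> already same set; set of 7 now {0, 1, 2, 4, 5, 6, 7, 8, 9, 10, 11, 12, 13, 14}
Step 20: union(6, 11) -> already same set; set of 6 now {0, 1, 2, 4, 5, 6, 7, 8, 9, 10, 11, 12, 13, 14}
Step 21: find(4) -> no change; set of 4 is {0, 1, 2, 4, 5, 6, 7, 8, 9, 10, 11, 12, 13, 14}
Step 22: find(11) -> no change; set of 11 is {0, 1, 2, 4, 5, 6, 7, 8, 9, 10, 11, 12, 13, 14}
Step 23: union(5, 10) -> already same set; set of 5 now {0, 1, 2, 4, 5, 6, 7, 8, 9, 10, 11, 12, 13, 14}
Step 24: union(6, 9) -> already same set; set of 6 now {0, 1, 2, 4, 5, 6, 7, 8, 9, 10, 11, 12, 13, 14}
Set of 8: {0, 1, 2, 4, 5, 6, 7, 8, 9, 10, 11, 12, 13, 14}; 3 is not a member.

Answer: no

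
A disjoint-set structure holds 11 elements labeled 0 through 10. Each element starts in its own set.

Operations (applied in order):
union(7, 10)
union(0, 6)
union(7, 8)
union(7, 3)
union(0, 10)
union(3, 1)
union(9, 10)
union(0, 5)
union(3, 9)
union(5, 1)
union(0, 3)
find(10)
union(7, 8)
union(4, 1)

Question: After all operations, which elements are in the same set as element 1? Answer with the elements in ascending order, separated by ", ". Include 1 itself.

Answer: 0, 1, 3, 4, 5, 6, 7, 8, 9, 10

Derivation:
Step 1: union(7, 10) -> merged; set of 7 now {7, 10}
Step 2: union(0, 6) -> merged; set of 0 now {0, 6}
Step 3: union(7, 8) -> merged; set of 7 now {7, 8, 10}
Step 4: union(7, 3) -> merged; set of 7 now {3, 7, 8, 10}
Step 5: union(0, 10) -> merged; set of 0 now {0, 3, 6, 7, 8, 10}
Step 6: union(3, 1) -> merged; set of 3 now {0, 1, 3, 6, 7, 8, 10}
Step 7: union(9, 10) -> merged; set of 9 now {0, 1, 3, 6, 7, 8, 9, 10}
Step 8: union(0, 5) -> merged; set of 0 now {0, 1, 3, 5, 6, 7, 8, 9, 10}
Step 9: union(3, 9) -> already same set; set of 3 now {0, 1, 3, 5, 6, 7, 8, 9, 10}
Step 10: union(5, 1) -> already same set; set of 5 now {0, 1, 3, 5, 6, 7, 8, 9, 10}
Step 11: union(0, 3) -> already same set; set of 0 now {0, 1, 3, 5, 6, 7, 8, 9, 10}
Step 12: find(10) -> no change; set of 10 is {0, 1, 3, 5, 6, 7, 8, 9, 10}
Step 13: union(7, 8) -> already same set; set of 7 now {0, 1, 3, 5, 6, 7, 8, 9, 10}
Step 14: union(4, 1) -> merged; set of 4 now {0, 1, 3, 4, 5, 6, 7, 8, 9, 10}
Component of 1: {0, 1, 3, 4, 5, 6, 7, 8, 9, 10}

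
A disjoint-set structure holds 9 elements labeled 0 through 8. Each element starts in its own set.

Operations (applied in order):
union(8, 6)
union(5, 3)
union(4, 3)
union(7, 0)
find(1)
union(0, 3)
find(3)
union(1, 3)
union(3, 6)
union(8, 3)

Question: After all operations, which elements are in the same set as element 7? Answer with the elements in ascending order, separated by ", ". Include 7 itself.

Answer: 0, 1, 3, 4, 5, 6, 7, 8

Derivation:
Step 1: union(8, 6) -> merged; set of 8 now {6, 8}
Step 2: union(5, 3) -> merged; set of 5 now {3, 5}
Step 3: union(4, 3) -> merged; set of 4 now {3, 4, 5}
Step 4: union(7, 0) -> merged; set of 7 now {0, 7}
Step 5: find(1) -> no change; set of 1 is {1}
Step 6: union(0, 3) -> merged; set of 0 now {0, 3, 4, 5, 7}
Step 7: find(3) -> no change; set of 3 is {0, 3, 4, 5, 7}
Step 8: union(1, 3) -> merged; set of 1 now {0, 1, 3, 4, 5, 7}
Step 9: union(3, 6) -> merged; set of 3 now {0, 1, 3, 4, 5, 6, 7, 8}
Step 10: union(8, 3) -> already same set; set of 8 now {0, 1, 3, 4, 5, 6, 7, 8}
Component of 7: {0, 1, 3, 4, 5, 6, 7, 8}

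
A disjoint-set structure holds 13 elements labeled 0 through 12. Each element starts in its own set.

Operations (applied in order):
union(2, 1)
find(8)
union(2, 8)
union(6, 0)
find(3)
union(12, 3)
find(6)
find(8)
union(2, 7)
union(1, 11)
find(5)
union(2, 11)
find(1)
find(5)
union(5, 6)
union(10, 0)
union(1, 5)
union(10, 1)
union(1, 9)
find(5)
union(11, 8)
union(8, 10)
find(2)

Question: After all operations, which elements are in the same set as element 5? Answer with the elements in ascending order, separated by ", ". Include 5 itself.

Step 1: union(2, 1) -> merged; set of 2 now {1, 2}
Step 2: find(8) -> no change; set of 8 is {8}
Step 3: union(2, 8) -> merged; set of 2 now {1, 2, 8}
Step 4: union(6, 0) -> merged; set of 6 now {0, 6}
Step 5: find(3) -> no change; set of 3 is {3}
Step 6: union(12, 3) -> merged; set of 12 now {3, 12}
Step 7: find(6) -> no change; set of 6 is {0, 6}
Step 8: find(8) -> no change; set of 8 is {1, 2, 8}
Step 9: union(2, 7) -> merged; set of 2 now {1, 2, 7, 8}
Step 10: union(1, 11) -> merged; set of 1 now {1, 2, 7, 8, 11}
Step 11: find(5) -> no change; set of 5 is {5}
Step 12: union(2, 11) -> already same set; set of 2 now {1, 2, 7, 8, 11}
Step 13: find(1) -> no change; set of 1 is {1, 2, 7, 8, 11}
Step 14: find(5) -> no change; set of 5 is {5}
Step 15: union(5, 6) -> merged; set of 5 now {0, 5, 6}
Step 16: union(10, 0) -> merged; set of 10 now {0, 5, 6, 10}
Step 17: union(1, 5) -> merged; set of 1 now {0, 1, 2, 5, 6, 7, 8, 10, 11}
Step 18: union(10, 1) -> already same set; set of 10 now {0, 1, 2, 5, 6, 7, 8, 10, 11}
Step 19: union(1, 9) -> merged; set of 1 now {0, 1, 2, 5, 6, 7, 8, 9, 10, 11}
Step 20: find(5) -> no change; set of 5 is {0, 1, 2, 5, 6, 7, 8, 9, 10, 11}
Step 21: union(11, 8) -> already same set; set of 11 now {0, 1, 2, 5, 6, 7, 8, 9, 10, 11}
Step 22: union(8, 10) -> already same set; set of 8 now {0, 1, 2, 5, 6, 7, 8, 9, 10, 11}
Step 23: find(2) -> no change; set of 2 is {0, 1, 2, 5, 6, 7, 8, 9, 10, 11}
Component of 5: {0, 1, 2, 5, 6, 7, 8, 9, 10, 11}

Answer: 0, 1, 2, 5, 6, 7, 8, 9, 10, 11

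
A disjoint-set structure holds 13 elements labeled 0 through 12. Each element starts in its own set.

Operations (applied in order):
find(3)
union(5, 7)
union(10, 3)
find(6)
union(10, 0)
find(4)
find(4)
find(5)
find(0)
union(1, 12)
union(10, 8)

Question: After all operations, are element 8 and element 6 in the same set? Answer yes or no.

Step 1: find(3) -> no change; set of 3 is {3}
Step 2: union(5, 7) -> merged; set of 5 now {5, 7}
Step 3: union(10, 3) -> merged; set of 10 now {3, 10}
Step 4: find(6) -> no change; set of 6 is {6}
Step 5: union(10, 0) -> merged; set of 10 now {0, 3, 10}
Step 6: find(4) -> no change; set of 4 is {4}
Step 7: find(4) -> no change; set of 4 is {4}
Step 8: find(5) -> no change; set of 5 is {5, 7}
Step 9: find(0) -> no change; set of 0 is {0, 3, 10}
Step 10: union(1, 12) -> merged; set of 1 now {1, 12}
Step 11: union(10, 8) -> merged; set of 10 now {0, 3, 8, 10}
Set of 8: {0, 3, 8, 10}; 6 is not a member.

Answer: no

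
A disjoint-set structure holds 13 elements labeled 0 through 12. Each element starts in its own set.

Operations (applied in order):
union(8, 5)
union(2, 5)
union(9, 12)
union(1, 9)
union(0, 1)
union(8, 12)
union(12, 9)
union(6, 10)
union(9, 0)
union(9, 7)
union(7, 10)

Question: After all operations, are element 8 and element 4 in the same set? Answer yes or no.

Step 1: union(8, 5) -> merged; set of 8 now {5, 8}
Step 2: union(2, 5) -> merged; set of 2 now {2, 5, 8}
Step 3: union(9, 12) -> merged; set of 9 now {9, 12}
Step 4: union(1, 9) -> merged; set of 1 now {1, 9, 12}
Step 5: union(0, 1) -> merged; set of 0 now {0, 1, 9, 12}
Step 6: union(8, 12) -> merged; set of 8 now {0, 1, 2, 5, 8, 9, 12}
Step 7: union(12, 9) -> already same set; set of 12 now {0, 1, 2, 5, 8, 9, 12}
Step 8: union(6, 10) -> merged; set of 6 now {6, 10}
Step 9: union(9, 0) -> already same set; set of 9 now {0, 1, 2, 5, 8, 9, 12}
Step 10: union(9, 7) -> merged; set of 9 now {0, 1, 2, 5, 7, 8, 9, 12}
Step 11: union(7, 10) -> merged; set of 7 now {0, 1, 2, 5, 6, 7, 8, 9, 10, 12}
Set of 8: {0, 1, 2, 5, 6, 7, 8, 9, 10, 12}; 4 is not a member.

Answer: no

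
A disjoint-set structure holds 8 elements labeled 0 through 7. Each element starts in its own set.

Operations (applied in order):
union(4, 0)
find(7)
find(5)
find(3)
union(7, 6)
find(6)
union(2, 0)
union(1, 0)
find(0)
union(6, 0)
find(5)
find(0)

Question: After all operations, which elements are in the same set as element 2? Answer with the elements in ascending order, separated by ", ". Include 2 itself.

Answer: 0, 1, 2, 4, 6, 7

Derivation:
Step 1: union(4, 0) -> merged; set of 4 now {0, 4}
Step 2: find(7) -> no change; set of 7 is {7}
Step 3: find(5) -> no change; set of 5 is {5}
Step 4: find(3) -> no change; set of 3 is {3}
Step 5: union(7, 6) -> merged; set of 7 now {6, 7}
Step 6: find(6) -> no change; set of 6 is {6, 7}
Step 7: union(2, 0) -> merged; set of 2 now {0, 2, 4}
Step 8: union(1, 0) -> merged; set of 1 now {0, 1, 2, 4}
Step 9: find(0) -> no change; set of 0 is {0, 1, 2, 4}
Step 10: union(6, 0) -> merged; set of 6 now {0, 1, 2, 4, 6, 7}
Step 11: find(5) -> no change; set of 5 is {5}
Step 12: find(0) -> no change; set of 0 is {0, 1, 2, 4, 6, 7}
Component of 2: {0, 1, 2, 4, 6, 7}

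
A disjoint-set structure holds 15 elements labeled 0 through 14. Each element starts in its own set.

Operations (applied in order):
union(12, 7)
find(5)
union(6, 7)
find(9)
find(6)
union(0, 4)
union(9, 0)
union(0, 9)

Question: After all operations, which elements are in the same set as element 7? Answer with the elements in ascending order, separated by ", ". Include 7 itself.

Step 1: union(12, 7) -> merged; set of 12 now {7, 12}
Step 2: find(5) -> no change; set of 5 is {5}
Step 3: union(6, 7) -> merged; set of 6 now {6, 7, 12}
Step 4: find(9) -> no change; set of 9 is {9}
Step 5: find(6) -> no change; set of 6 is {6, 7, 12}
Step 6: union(0, 4) -> merged; set of 0 now {0, 4}
Step 7: union(9, 0) -> merged; set of 9 now {0, 4, 9}
Step 8: union(0, 9) -> already same set; set of 0 now {0, 4, 9}
Component of 7: {6, 7, 12}

Answer: 6, 7, 12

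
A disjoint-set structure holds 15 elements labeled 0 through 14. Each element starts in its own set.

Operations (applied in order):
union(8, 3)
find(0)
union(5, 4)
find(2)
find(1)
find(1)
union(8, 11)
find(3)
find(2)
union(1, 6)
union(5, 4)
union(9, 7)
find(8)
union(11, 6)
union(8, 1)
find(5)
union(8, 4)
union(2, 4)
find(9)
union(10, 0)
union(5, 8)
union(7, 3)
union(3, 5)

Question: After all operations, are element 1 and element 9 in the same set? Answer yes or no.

Step 1: union(8, 3) -> merged; set of 8 now {3, 8}
Step 2: find(0) -> no change; set of 0 is {0}
Step 3: union(5, 4) -> merged; set of 5 now {4, 5}
Step 4: find(2) -> no change; set of 2 is {2}
Step 5: find(1) -> no change; set of 1 is {1}
Step 6: find(1) -> no change; set of 1 is {1}
Step 7: union(8, 11) -> merged; set of 8 now {3, 8, 11}
Step 8: find(3) -> no change; set of 3 is {3, 8, 11}
Step 9: find(2) -> no change; set of 2 is {2}
Step 10: union(1, 6) -> merged; set of 1 now {1, 6}
Step 11: union(5, 4) -> already same set; set of 5 now {4, 5}
Step 12: union(9, 7) -> merged; set of 9 now {7, 9}
Step 13: find(8) -> no change; set of 8 is {3, 8, 11}
Step 14: union(11, 6) -> merged; set of 11 now {1, 3, 6, 8, 11}
Step 15: union(8, 1) -> already same set; set of 8 now {1, 3, 6, 8, 11}
Step 16: find(5) -> no change; set of 5 is {4, 5}
Step 17: union(8, 4) -> merged; set of 8 now {1, 3, 4, 5, 6, 8, 11}
Step 18: union(2, 4) -> merged; set of 2 now {1, 2, 3, 4, 5, 6, 8, 11}
Step 19: find(9) -> no change; set of 9 is {7, 9}
Step 20: union(10, 0) -> merged; set of 10 now {0, 10}
Step 21: union(5, 8) -> already same set; set of 5 now {1, 2, 3, 4, 5, 6, 8, 11}
Step 22: union(7, 3) -> merged; set of 7 now {1, 2, 3, 4, 5, 6, 7, 8, 9, 11}
Step 23: union(3, 5) -> already same set; set of 3 now {1, 2, 3, 4, 5, 6, 7, 8, 9, 11}
Set of 1: {1, 2, 3, 4, 5, 6, 7, 8, 9, 11}; 9 is a member.

Answer: yes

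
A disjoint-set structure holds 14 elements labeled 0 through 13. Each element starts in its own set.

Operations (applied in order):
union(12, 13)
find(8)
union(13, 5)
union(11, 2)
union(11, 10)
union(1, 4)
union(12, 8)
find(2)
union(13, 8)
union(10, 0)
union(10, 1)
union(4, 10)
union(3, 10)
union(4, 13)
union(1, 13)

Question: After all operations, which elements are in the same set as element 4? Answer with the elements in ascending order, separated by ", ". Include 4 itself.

Step 1: union(12, 13) -> merged; set of 12 now {12, 13}
Step 2: find(8) -> no change; set of 8 is {8}
Step 3: union(13, 5) -> merged; set of 13 now {5, 12, 13}
Step 4: union(11, 2) -> merged; set of 11 now {2, 11}
Step 5: union(11, 10) -> merged; set of 11 now {2, 10, 11}
Step 6: union(1, 4) -> merged; set of 1 now {1, 4}
Step 7: union(12, 8) -> merged; set of 12 now {5, 8, 12, 13}
Step 8: find(2) -> no change; set of 2 is {2, 10, 11}
Step 9: union(13, 8) -> already same set; set of 13 now {5, 8, 12, 13}
Step 10: union(10, 0) -> merged; set of 10 now {0, 2, 10, 11}
Step 11: union(10, 1) -> merged; set of 10 now {0, 1, 2, 4, 10, 11}
Step 12: union(4, 10) -> already same set; set of 4 now {0, 1, 2, 4, 10, 11}
Step 13: union(3, 10) -> merged; set of 3 now {0, 1, 2, 3, 4, 10, 11}
Step 14: union(4, 13) -> merged; set of 4 now {0, 1, 2, 3, 4, 5, 8, 10, 11, 12, 13}
Step 15: union(1, 13) -> already same set; set of 1 now {0, 1, 2, 3, 4, 5, 8, 10, 11, 12, 13}
Component of 4: {0, 1, 2, 3, 4, 5, 8, 10, 11, 12, 13}

Answer: 0, 1, 2, 3, 4, 5, 8, 10, 11, 12, 13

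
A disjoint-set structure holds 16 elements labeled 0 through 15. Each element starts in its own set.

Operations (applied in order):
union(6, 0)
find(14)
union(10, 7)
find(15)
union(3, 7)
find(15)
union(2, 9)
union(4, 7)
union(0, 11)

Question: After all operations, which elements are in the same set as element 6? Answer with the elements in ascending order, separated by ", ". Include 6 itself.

Answer: 0, 6, 11

Derivation:
Step 1: union(6, 0) -> merged; set of 6 now {0, 6}
Step 2: find(14) -> no change; set of 14 is {14}
Step 3: union(10, 7) -> merged; set of 10 now {7, 10}
Step 4: find(15) -> no change; set of 15 is {15}
Step 5: union(3, 7) -> merged; set of 3 now {3, 7, 10}
Step 6: find(15) -> no change; set of 15 is {15}
Step 7: union(2, 9) -> merged; set of 2 now {2, 9}
Step 8: union(4, 7) -> merged; set of 4 now {3, 4, 7, 10}
Step 9: union(0, 11) -> merged; set of 0 now {0, 6, 11}
Component of 6: {0, 6, 11}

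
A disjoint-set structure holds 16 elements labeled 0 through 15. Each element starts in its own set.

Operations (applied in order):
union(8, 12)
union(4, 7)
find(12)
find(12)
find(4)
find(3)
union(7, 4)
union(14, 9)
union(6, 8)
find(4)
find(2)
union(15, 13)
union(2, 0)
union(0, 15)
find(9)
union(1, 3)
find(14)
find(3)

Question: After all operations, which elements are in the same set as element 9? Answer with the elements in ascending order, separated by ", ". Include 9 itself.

Answer: 9, 14

Derivation:
Step 1: union(8, 12) -> merged; set of 8 now {8, 12}
Step 2: union(4, 7) -> merged; set of 4 now {4, 7}
Step 3: find(12) -> no change; set of 12 is {8, 12}
Step 4: find(12) -> no change; set of 12 is {8, 12}
Step 5: find(4) -> no change; set of 4 is {4, 7}
Step 6: find(3) -> no change; set of 3 is {3}
Step 7: union(7, 4) -> already same set; set of 7 now {4, 7}
Step 8: union(14, 9) -> merged; set of 14 now {9, 14}
Step 9: union(6, 8) -> merged; set of 6 now {6, 8, 12}
Step 10: find(4) -> no change; set of 4 is {4, 7}
Step 11: find(2) -> no change; set of 2 is {2}
Step 12: union(15, 13) -> merged; set of 15 now {13, 15}
Step 13: union(2, 0) -> merged; set of 2 now {0, 2}
Step 14: union(0, 15) -> merged; set of 0 now {0, 2, 13, 15}
Step 15: find(9) -> no change; set of 9 is {9, 14}
Step 16: union(1, 3) -> merged; set of 1 now {1, 3}
Step 17: find(14) -> no change; set of 14 is {9, 14}
Step 18: find(3) -> no change; set of 3 is {1, 3}
Component of 9: {9, 14}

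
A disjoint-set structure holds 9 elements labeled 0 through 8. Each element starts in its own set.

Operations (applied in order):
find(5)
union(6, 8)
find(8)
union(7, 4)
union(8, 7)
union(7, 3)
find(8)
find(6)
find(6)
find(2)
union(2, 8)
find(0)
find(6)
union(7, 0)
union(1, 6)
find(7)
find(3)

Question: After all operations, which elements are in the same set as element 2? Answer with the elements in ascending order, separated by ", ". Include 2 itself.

Answer: 0, 1, 2, 3, 4, 6, 7, 8

Derivation:
Step 1: find(5) -> no change; set of 5 is {5}
Step 2: union(6, 8) -> merged; set of 6 now {6, 8}
Step 3: find(8) -> no change; set of 8 is {6, 8}
Step 4: union(7, 4) -> merged; set of 7 now {4, 7}
Step 5: union(8, 7) -> merged; set of 8 now {4, 6, 7, 8}
Step 6: union(7, 3) -> merged; set of 7 now {3, 4, 6, 7, 8}
Step 7: find(8) -> no change; set of 8 is {3, 4, 6, 7, 8}
Step 8: find(6) -> no change; set of 6 is {3, 4, 6, 7, 8}
Step 9: find(6) -> no change; set of 6 is {3, 4, 6, 7, 8}
Step 10: find(2) -> no change; set of 2 is {2}
Step 11: union(2, 8) -> merged; set of 2 now {2, 3, 4, 6, 7, 8}
Step 12: find(0) -> no change; set of 0 is {0}
Step 13: find(6) -> no change; set of 6 is {2, 3, 4, 6, 7, 8}
Step 14: union(7, 0) -> merged; set of 7 now {0, 2, 3, 4, 6, 7, 8}
Step 15: union(1, 6) -> merged; set of 1 now {0, 1, 2, 3, 4, 6, 7, 8}
Step 16: find(7) -> no change; set of 7 is {0, 1, 2, 3, 4, 6, 7, 8}
Step 17: find(3) -> no change; set of 3 is {0, 1, 2, 3, 4, 6, 7, 8}
Component of 2: {0, 1, 2, 3, 4, 6, 7, 8}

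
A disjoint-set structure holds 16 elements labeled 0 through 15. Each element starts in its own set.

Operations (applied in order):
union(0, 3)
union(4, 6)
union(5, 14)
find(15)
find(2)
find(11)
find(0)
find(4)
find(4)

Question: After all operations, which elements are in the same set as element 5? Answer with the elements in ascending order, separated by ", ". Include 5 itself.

Answer: 5, 14

Derivation:
Step 1: union(0, 3) -> merged; set of 0 now {0, 3}
Step 2: union(4, 6) -> merged; set of 4 now {4, 6}
Step 3: union(5, 14) -> merged; set of 5 now {5, 14}
Step 4: find(15) -> no change; set of 15 is {15}
Step 5: find(2) -> no change; set of 2 is {2}
Step 6: find(11) -> no change; set of 11 is {11}
Step 7: find(0) -> no change; set of 0 is {0, 3}
Step 8: find(4) -> no change; set of 4 is {4, 6}
Step 9: find(4) -> no change; set of 4 is {4, 6}
Component of 5: {5, 14}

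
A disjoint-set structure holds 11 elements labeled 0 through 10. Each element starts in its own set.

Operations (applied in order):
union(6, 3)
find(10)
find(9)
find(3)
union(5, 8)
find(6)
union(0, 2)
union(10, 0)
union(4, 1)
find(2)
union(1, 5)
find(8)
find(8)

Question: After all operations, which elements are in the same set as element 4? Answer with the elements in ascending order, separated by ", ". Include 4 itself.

Answer: 1, 4, 5, 8

Derivation:
Step 1: union(6, 3) -> merged; set of 6 now {3, 6}
Step 2: find(10) -> no change; set of 10 is {10}
Step 3: find(9) -> no change; set of 9 is {9}
Step 4: find(3) -> no change; set of 3 is {3, 6}
Step 5: union(5, 8) -> merged; set of 5 now {5, 8}
Step 6: find(6) -> no change; set of 6 is {3, 6}
Step 7: union(0, 2) -> merged; set of 0 now {0, 2}
Step 8: union(10, 0) -> merged; set of 10 now {0, 2, 10}
Step 9: union(4, 1) -> merged; set of 4 now {1, 4}
Step 10: find(2) -> no change; set of 2 is {0, 2, 10}
Step 11: union(1, 5) -> merged; set of 1 now {1, 4, 5, 8}
Step 12: find(8) -> no change; set of 8 is {1, 4, 5, 8}
Step 13: find(8) -> no change; set of 8 is {1, 4, 5, 8}
Component of 4: {1, 4, 5, 8}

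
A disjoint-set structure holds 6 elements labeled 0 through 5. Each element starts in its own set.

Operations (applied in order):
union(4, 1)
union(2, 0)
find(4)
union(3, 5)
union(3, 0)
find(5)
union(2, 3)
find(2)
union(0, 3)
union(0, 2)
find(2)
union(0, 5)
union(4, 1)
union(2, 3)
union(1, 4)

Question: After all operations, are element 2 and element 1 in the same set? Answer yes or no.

Step 1: union(4, 1) -> merged; set of 4 now {1, 4}
Step 2: union(2, 0) -> merged; set of 2 now {0, 2}
Step 3: find(4) -> no change; set of 4 is {1, 4}
Step 4: union(3, 5) -> merged; set of 3 now {3, 5}
Step 5: union(3, 0) -> merged; set of 3 now {0, 2, 3, 5}
Step 6: find(5) -> no change; set of 5 is {0, 2, 3, 5}
Step 7: union(2, 3) -> already same set; set of 2 now {0, 2, 3, 5}
Step 8: find(2) -> no change; set of 2 is {0, 2, 3, 5}
Step 9: union(0, 3) -> already same set; set of 0 now {0, 2, 3, 5}
Step 10: union(0, 2) -> already same set; set of 0 now {0, 2, 3, 5}
Step 11: find(2) -> no change; set of 2 is {0, 2, 3, 5}
Step 12: union(0, 5) -> already same set; set of 0 now {0, 2, 3, 5}
Step 13: union(4, 1) -> already same set; set of 4 now {1, 4}
Step 14: union(2, 3) -> already same set; set of 2 now {0, 2, 3, 5}
Step 15: union(1, 4) -> already same set; set of 1 now {1, 4}
Set of 2: {0, 2, 3, 5}; 1 is not a member.

Answer: no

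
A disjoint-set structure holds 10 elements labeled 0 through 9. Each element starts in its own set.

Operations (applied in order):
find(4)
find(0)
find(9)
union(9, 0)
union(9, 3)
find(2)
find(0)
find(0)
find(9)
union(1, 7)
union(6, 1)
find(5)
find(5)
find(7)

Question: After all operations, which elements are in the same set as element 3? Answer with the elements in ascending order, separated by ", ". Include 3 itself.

Answer: 0, 3, 9

Derivation:
Step 1: find(4) -> no change; set of 4 is {4}
Step 2: find(0) -> no change; set of 0 is {0}
Step 3: find(9) -> no change; set of 9 is {9}
Step 4: union(9, 0) -> merged; set of 9 now {0, 9}
Step 5: union(9, 3) -> merged; set of 9 now {0, 3, 9}
Step 6: find(2) -> no change; set of 2 is {2}
Step 7: find(0) -> no change; set of 0 is {0, 3, 9}
Step 8: find(0) -> no change; set of 0 is {0, 3, 9}
Step 9: find(9) -> no change; set of 9 is {0, 3, 9}
Step 10: union(1, 7) -> merged; set of 1 now {1, 7}
Step 11: union(6, 1) -> merged; set of 6 now {1, 6, 7}
Step 12: find(5) -> no change; set of 5 is {5}
Step 13: find(5) -> no change; set of 5 is {5}
Step 14: find(7) -> no change; set of 7 is {1, 6, 7}
Component of 3: {0, 3, 9}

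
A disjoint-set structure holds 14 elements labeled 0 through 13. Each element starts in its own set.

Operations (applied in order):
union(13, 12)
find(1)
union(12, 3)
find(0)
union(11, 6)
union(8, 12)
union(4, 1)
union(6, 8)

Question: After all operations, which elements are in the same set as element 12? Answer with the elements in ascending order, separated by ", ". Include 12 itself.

Step 1: union(13, 12) -> merged; set of 13 now {12, 13}
Step 2: find(1) -> no change; set of 1 is {1}
Step 3: union(12, 3) -> merged; set of 12 now {3, 12, 13}
Step 4: find(0) -> no change; set of 0 is {0}
Step 5: union(11, 6) -> merged; set of 11 now {6, 11}
Step 6: union(8, 12) -> merged; set of 8 now {3, 8, 12, 13}
Step 7: union(4, 1) -> merged; set of 4 now {1, 4}
Step 8: union(6, 8) -> merged; set of 6 now {3, 6, 8, 11, 12, 13}
Component of 12: {3, 6, 8, 11, 12, 13}

Answer: 3, 6, 8, 11, 12, 13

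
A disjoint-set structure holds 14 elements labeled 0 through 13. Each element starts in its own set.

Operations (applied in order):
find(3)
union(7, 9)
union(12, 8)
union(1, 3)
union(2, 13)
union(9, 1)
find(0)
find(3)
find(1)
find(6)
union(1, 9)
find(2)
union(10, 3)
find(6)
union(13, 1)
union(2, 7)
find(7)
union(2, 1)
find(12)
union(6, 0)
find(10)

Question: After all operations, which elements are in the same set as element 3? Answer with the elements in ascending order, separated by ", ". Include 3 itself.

Step 1: find(3) -> no change; set of 3 is {3}
Step 2: union(7, 9) -> merged; set of 7 now {7, 9}
Step 3: union(12, 8) -> merged; set of 12 now {8, 12}
Step 4: union(1, 3) -> merged; set of 1 now {1, 3}
Step 5: union(2, 13) -> merged; set of 2 now {2, 13}
Step 6: union(9, 1) -> merged; set of 9 now {1, 3, 7, 9}
Step 7: find(0) -> no change; set of 0 is {0}
Step 8: find(3) -> no change; set of 3 is {1, 3, 7, 9}
Step 9: find(1) -> no change; set of 1 is {1, 3, 7, 9}
Step 10: find(6) -> no change; set of 6 is {6}
Step 11: union(1, 9) -> already same set; set of 1 now {1, 3, 7, 9}
Step 12: find(2) -> no change; set of 2 is {2, 13}
Step 13: union(10, 3) -> merged; set of 10 now {1, 3, 7, 9, 10}
Step 14: find(6) -> no change; set of 6 is {6}
Step 15: union(13, 1) -> merged; set of 13 now {1, 2, 3, 7, 9, 10, 13}
Step 16: union(2, 7) -> already same set; set of 2 now {1, 2, 3, 7, 9, 10, 13}
Step 17: find(7) -> no change; set of 7 is {1, 2, 3, 7, 9, 10, 13}
Step 18: union(2, 1) -> already same set; set of 2 now {1, 2, 3, 7, 9, 10, 13}
Step 19: find(12) -> no change; set of 12 is {8, 12}
Step 20: union(6, 0) -> merged; set of 6 now {0, 6}
Step 21: find(10) -> no change; set of 10 is {1, 2, 3, 7, 9, 10, 13}
Component of 3: {1, 2, 3, 7, 9, 10, 13}

Answer: 1, 2, 3, 7, 9, 10, 13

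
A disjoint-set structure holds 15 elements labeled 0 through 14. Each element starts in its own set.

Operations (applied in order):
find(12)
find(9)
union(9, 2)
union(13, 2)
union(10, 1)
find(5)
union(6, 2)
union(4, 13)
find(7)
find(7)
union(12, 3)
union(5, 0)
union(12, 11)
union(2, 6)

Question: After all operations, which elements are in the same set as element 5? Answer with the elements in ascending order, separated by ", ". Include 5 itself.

Answer: 0, 5

Derivation:
Step 1: find(12) -> no change; set of 12 is {12}
Step 2: find(9) -> no change; set of 9 is {9}
Step 3: union(9, 2) -> merged; set of 9 now {2, 9}
Step 4: union(13, 2) -> merged; set of 13 now {2, 9, 13}
Step 5: union(10, 1) -> merged; set of 10 now {1, 10}
Step 6: find(5) -> no change; set of 5 is {5}
Step 7: union(6, 2) -> merged; set of 6 now {2, 6, 9, 13}
Step 8: union(4, 13) -> merged; set of 4 now {2, 4, 6, 9, 13}
Step 9: find(7) -> no change; set of 7 is {7}
Step 10: find(7) -> no change; set of 7 is {7}
Step 11: union(12, 3) -> merged; set of 12 now {3, 12}
Step 12: union(5, 0) -> merged; set of 5 now {0, 5}
Step 13: union(12, 11) -> merged; set of 12 now {3, 11, 12}
Step 14: union(2, 6) -> already same set; set of 2 now {2, 4, 6, 9, 13}
Component of 5: {0, 5}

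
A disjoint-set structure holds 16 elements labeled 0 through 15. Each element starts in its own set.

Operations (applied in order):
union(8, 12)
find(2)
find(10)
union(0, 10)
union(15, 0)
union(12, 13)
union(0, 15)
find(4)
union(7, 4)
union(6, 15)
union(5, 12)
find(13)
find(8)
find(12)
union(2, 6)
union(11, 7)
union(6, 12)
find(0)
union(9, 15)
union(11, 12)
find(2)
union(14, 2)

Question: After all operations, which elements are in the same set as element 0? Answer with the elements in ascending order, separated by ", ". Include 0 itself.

Step 1: union(8, 12) -> merged; set of 8 now {8, 12}
Step 2: find(2) -> no change; set of 2 is {2}
Step 3: find(10) -> no change; set of 10 is {10}
Step 4: union(0, 10) -> merged; set of 0 now {0, 10}
Step 5: union(15, 0) -> merged; set of 15 now {0, 10, 15}
Step 6: union(12, 13) -> merged; set of 12 now {8, 12, 13}
Step 7: union(0, 15) -> already same set; set of 0 now {0, 10, 15}
Step 8: find(4) -> no change; set of 4 is {4}
Step 9: union(7, 4) -> merged; set of 7 now {4, 7}
Step 10: union(6, 15) -> merged; set of 6 now {0, 6, 10, 15}
Step 11: union(5, 12) -> merged; set of 5 now {5, 8, 12, 13}
Step 12: find(13) -> no change; set of 13 is {5, 8, 12, 13}
Step 13: find(8) -> no change; set of 8 is {5, 8, 12, 13}
Step 14: find(12) -> no change; set of 12 is {5, 8, 12, 13}
Step 15: union(2, 6) -> merged; set of 2 now {0, 2, 6, 10, 15}
Step 16: union(11, 7) -> merged; set of 11 now {4, 7, 11}
Step 17: union(6, 12) -> merged; set of 6 now {0, 2, 5, 6, 8, 10, 12, 13, 15}
Step 18: find(0) -> no change; set of 0 is {0, 2, 5, 6, 8, 10, 12, 13, 15}
Step 19: union(9, 15) -> merged; set of 9 now {0, 2, 5, 6, 8, 9, 10, 12, 13, 15}
Step 20: union(11, 12) -> merged; set of 11 now {0, 2, 4, 5, 6, 7, 8, 9, 10, 11, 12, 13, 15}
Step 21: find(2) -> no change; set of 2 is {0, 2, 4, 5, 6, 7, 8, 9, 10, 11, 12, 13, 15}
Step 22: union(14, 2) -> merged; set of 14 now {0, 2, 4, 5, 6, 7, 8, 9, 10, 11, 12, 13, 14, 15}
Component of 0: {0, 2, 4, 5, 6, 7, 8, 9, 10, 11, 12, 13, 14, 15}

Answer: 0, 2, 4, 5, 6, 7, 8, 9, 10, 11, 12, 13, 14, 15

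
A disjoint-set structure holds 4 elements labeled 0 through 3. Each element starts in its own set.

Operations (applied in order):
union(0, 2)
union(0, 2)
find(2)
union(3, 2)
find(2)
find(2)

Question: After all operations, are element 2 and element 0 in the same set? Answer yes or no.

Step 1: union(0, 2) -> merged; set of 0 now {0, 2}
Step 2: union(0, 2) -> already same set; set of 0 now {0, 2}
Step 3: find(2) -> no change; set of 2 is {0, 2}
Step 4: union(3, 2) -> merged; set of 3 now {0, 2, 3}
Step 5: find(2) -> no change; set of 2 is {0, 2, 3}
Step 6: find(2) -> no change; set of 2 is {0, 2, 3}
Set of 2: {0, 2, 3}; 0 is a member.

Answer: yes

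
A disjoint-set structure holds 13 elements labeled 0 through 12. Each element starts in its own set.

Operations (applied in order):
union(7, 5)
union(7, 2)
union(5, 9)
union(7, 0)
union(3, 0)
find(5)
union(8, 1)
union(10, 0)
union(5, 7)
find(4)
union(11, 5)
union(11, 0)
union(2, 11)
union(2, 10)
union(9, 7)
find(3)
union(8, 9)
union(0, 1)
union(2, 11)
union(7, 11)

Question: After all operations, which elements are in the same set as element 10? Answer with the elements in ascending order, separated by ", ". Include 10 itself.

Answer: 0, 1, 2, 3, 5, 7, 8, 9, 10, 11

Derivation:
Step 1: union(7, 5) -> merged; set of 7 now {5, 7}
Step 2: union(7, 2) -> merged; set of 7 now {2, 5, 7}
Step 3: union(5, 9) -> merged; set of 5 now {2, 5, 7, 9}
Step 4: union(7, 0) -> merged; set of 7 now {0, 2, 5, 7, 9}
Step 5: union(3, 0) -> merged; set of 3 now {0, 2, 3, 5, 7, 9}
Step 6: find(5) -> no change; set of 5 is {0, 2, 3, 5, 7, 9}
Step 7: union(8, 1) -> merged; set of 8 now {1, 8}
Step 8: union(10, 0) -> merged; set of 10 now {0, 2, 3, 5, 7, 9, 10}
Step 9: union(5, 7) -> already same set; set of 5 now {0, 2, 3, 5, 7, 9, 10}
Step 10: find(4) -> no change; set of 4 is {4}
Step 11: union(11, 5) -> merged; set of 11 now {0, 2, 3, 5, 7, 9, 10, 11}
Step 12: union(11, 0) -> already same set; set of 11 now {0, 2, 3, 5, 7, 9, 10, 11}
Step 13: union(2, 11) -> already same set; set of 2 now {0, 2, 3, 5, 7, 9, 10, 11}
Step 14: union(2, 10) -> already same set; set of 2 now {0, 2, 3, 5, 7, 9, 10, 11}
Step 15: union(9, 7) -> already same set; set of 9 now {0, 2, 3, 5, 7, 9, 10, 11}
Step 16: find(3) -> no change; set of 3 is {0, 2, 3, 5, 7, 9, 10, 11}
Step 17: union(8, 9) -> merged; set of 8 now {0, 1, 2, 3, 5, 7, 8, 9, 10, 11}
Step 18: union(0, 1) -> already same set; set of 0 now {0, 1, 2, 3, 5, 7, 8, 9, 10, 11}
Step 19: union(2, 11) -> already same set; set of 2 now {0, 1, 2, 3, 5, 7, 8, 9, 10, 11}
Step 20: union(7, 11) -> already same set; set of 7 now {0, 1, 2, 3, 5, 7, 8, 9, 10, 11}
Component of 10: {0, 1, 2, 3, 5, 7, 8, 9, 10, 11}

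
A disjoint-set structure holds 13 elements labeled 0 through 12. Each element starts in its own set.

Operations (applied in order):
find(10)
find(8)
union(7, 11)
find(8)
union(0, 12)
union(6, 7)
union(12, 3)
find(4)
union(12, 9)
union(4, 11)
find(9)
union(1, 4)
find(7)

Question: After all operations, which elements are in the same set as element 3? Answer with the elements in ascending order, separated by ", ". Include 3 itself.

Answer: 0, 3, 9, 12

Derivation:
Step 1: find(10) -> no change; set of 10 is {10}
Step 2: find(8) -> no change; set of 8 is {8}
Step 3: union(7, 11) -> merged; set of 7 now {7, 11}
Step 4: find(8) -> no change; set of 8 is {8}
Step 5: union(0, 12) -> merged; set of 0 now {0, 12}
Step 6: union(6, 7) -> merged; set of 6 now {6, 7, 11}
Step 7: union(12, 3) -> merged; set of 12 now {0, 3, 12}
Step 8: find(4) -> no change; set of 4 is {4}
Step 9: union(12, 9) -> merged; set of 12 now {0, 3, 9, 12}
Step 10: union(4, 11) -> merged; set of 4 now {4, 6, 7, 11}
Step 11: find(9) -> no change; set of 9 is {0, 3, 9, 12}
Step 12: union(1, 4) -> merged; set of 1 now {1, 4, 6, 7, 11}
Step 13: find(7) -> no change; set of 7 is {1, 4, 6, 7, 11}
Component of 3: {0, 3, 9, 12}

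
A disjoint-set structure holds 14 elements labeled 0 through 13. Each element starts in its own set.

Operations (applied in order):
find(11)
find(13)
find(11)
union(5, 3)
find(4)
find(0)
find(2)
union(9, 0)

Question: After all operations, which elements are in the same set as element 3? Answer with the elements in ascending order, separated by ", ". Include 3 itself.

Answer: 3, 5

Derivation:
Step 1: find(11) -> no change; set of 11 is {11}
Step 2: find(13) -> no change; set of 13 is {13}
Step 3: find(11) -> no change; set of 11 is {11}
Step 4: union(5, 3) -> merged; set of 5 now {3, 5}
Step 5: find(4) -> no change; set of 4 is {4}
Step 6: find(0) -> no change; set of 0 is {0}
Step 7: find(2) -> no change; set of 2 is {2}
Step 8: union(9, 0) -> merged; set of 9 now {0, 9}
Component of 3: {3, 5}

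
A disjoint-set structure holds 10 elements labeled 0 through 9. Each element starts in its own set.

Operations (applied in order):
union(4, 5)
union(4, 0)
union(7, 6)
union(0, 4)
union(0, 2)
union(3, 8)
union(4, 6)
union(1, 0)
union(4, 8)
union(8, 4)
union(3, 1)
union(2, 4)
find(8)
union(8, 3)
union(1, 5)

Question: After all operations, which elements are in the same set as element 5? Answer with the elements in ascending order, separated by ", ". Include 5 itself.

Answer: 0, 1, 2, 3, 4, 5, 6, 7, 8

Derivation:
Step 1: union(4, 5) -> merged; set of 4 now {4, 5}
Step 2: union(4, 0) -> merged; set of 4 now {0, 4, 5}
Step 3: union(7, 6) -> merged; set of 7 now {6, 7}
Step 4: union(0, 4) -> already same set; set of 0 now {0, 4, 5}
Step 5: union(0, 2) -> merged; set of 0 now {0, 2, 4, 5}
Step 6: union(3, 8) -> merged; set of 3 now {3, 8}
Step 7: union(4, 6) -> merged; set of 4 now {0, 2, 4, 5, 6, 7}
Step 8: union(1, 0) -> merged; set of 1 now {0, 1, 2, 4, 5, 6, 7}
Step 9: union(4, 8) -> merged; set of 4 now {0, 1, 2, 3, 4, 5, 6, 7, 8}
Step 10: union(8, 4) -> already same set; set of 8 now {0, 1, 2, 3, 4, 5, 6, 7, 8}
Step 11: union(3, 1) -> already same set; set of 3 now {0, 1, 2, 3, 4, 5, 6, 7, 8}
Step 12: union(2, 4) -> already same set; set of 2 now {0, 1, 2, 3, 4, 5, 6, 7, 8}
Step 13: find(8) -> no change; set of 8 is {0, 1, 2, 3, 4, 5, 6, 7, 8}
Step 14: union(8, 3) -> already same set; set of 8 now {0, 1, 2, 3, 4, 5, 6, 7, 8}
Step 15: union(1, 5) -> already same set; set of 1 now {0, 1, 2, 3, 4, 5, 6, 7, 8}
Component of 5: {0, 1, 2, 3, 4, 5, 6, 7, 8}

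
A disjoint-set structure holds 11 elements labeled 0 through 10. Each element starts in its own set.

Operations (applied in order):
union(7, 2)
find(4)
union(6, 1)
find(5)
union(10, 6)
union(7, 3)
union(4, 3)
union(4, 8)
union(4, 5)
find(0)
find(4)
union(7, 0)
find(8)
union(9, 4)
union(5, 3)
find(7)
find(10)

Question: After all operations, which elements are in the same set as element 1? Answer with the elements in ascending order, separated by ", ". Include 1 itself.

Answer: 1, 6, 10

Derivation:
Step 1: union(7, 2) -> merged; set of 7 now {2, 7}
Step 2: find(4) -> no change; set of 4 is {4}
Step 3: union(6, 1) -> merged; set of 6 now {1, 6}
Step 4: find(5) -> no change; set of 5 is {5}
Step 5: union(10, 6) -> merged; set of 10 now {1, 6, 10}
Step 6: union(7, 3) -> merged; set of 7 now {2, 3, 7}
Step 7: union(4, 3) -> merged; set of 4 now {2, 3, 4, 7}
Step 8: union(4, 8) -> merged; set of 4 now {2, 3, 4, 7, 8}
Step 9: union(4, 5) -> merged; set of 4 now {2, 3, 4, 5, 7, 8}
Step 10: find(0) -> no change; set of 0 is {0}
Step 11: find(4) -> no change; set of 4 is {2, 3, 4, 5, 7, 8}
Step 12: union(7, 0) -> merged; set of 7 now {0, 2, 3, 4, 5, 7, 8}
Step 13: find(8) -> no change; set of 8 is {0, 2, 3, 4, 5, 7, 8}
Step 14: union(9, 4) -> merged; set of 9 now {0, 2, 3, 4, 5, 7, 8, 9}
Step 15: union(5, 3) -> already same set; set of 5 now {0, 2, 3, 4, 5, 7, 8, 9}
Step 16: find(7) -> no change; set of 7 is {0, 2, 3, 4, 5, 7, 8, 9}
Step 17: find(10) -> no change; set of 10 is {1, 6, 10}
Component of 1: {1, 6, 10}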